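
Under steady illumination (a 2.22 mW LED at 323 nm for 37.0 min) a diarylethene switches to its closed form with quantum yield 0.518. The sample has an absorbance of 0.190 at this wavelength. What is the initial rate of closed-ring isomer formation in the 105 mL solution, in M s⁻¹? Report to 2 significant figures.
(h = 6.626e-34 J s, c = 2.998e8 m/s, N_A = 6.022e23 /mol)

Photon energy at 323 nm: hc/λ = (6.626e-34)(2.998e8)/(323e-9) = 6.150e-19 J.
Energy delivered: (2.22 mW)(2220 s) = 4.928 J.
Photons incident: 4.928 / 6.150e-19 = 8.013e18, i.e. 8.013e18/6.022e23 = 1.331e-5 mol.
Fraction absorbed: 1 − 10^(−0.190) = 0.3543.
Photons absorbed: 0.3543 × 1.331e-5 = 4.716e-6 mol.
Product formed: 0.518 × 4.716e-6 = 2.443e-6 mol.
Rate: 2.443e-6 mol / (2220 s × 0.105 L) = 1.0e-8 M s⁻¹.

1.0e-8 M s⁻¹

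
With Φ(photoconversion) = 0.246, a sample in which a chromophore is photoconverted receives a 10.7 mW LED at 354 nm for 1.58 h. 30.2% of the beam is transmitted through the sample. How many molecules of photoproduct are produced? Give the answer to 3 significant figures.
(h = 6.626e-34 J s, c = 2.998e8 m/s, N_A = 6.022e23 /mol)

Photon energy at 354 nm: hc/λ = (6.626e-34)(2.998e8)/(354e-9) = 5.612e-19 J.
Energy delivered: (10.7 mW)(5688 s) = 60.86 J.
Photons incident: 60.86 / 5.612e-19 = 1.084e20, i.e. 1.084e20/6.022e23 = 1.800e-4 mol.
Fraction absorbed: 1 − 30.2/100 = 0.6980.
Photons absorbed: 0.6980 × 1.800e-4 = 1.256e-4 mol.
Product: Φ × n_abs = 0.246 × 1.256e-4 = 3.090e-5 mol.
As a count: 3.090e-5 × 6.022e23 = 1.86e19.

1.86e19 molecules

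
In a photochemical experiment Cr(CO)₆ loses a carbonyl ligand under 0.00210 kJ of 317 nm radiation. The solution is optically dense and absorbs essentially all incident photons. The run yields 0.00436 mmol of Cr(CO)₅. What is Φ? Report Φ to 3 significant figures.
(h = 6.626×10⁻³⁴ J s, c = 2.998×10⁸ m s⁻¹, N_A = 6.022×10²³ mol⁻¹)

Product: 0.00436 mmol = 4.36×10⁻⁶ mol.
Photon energy at 317 nm: hc/λ = (6.626×10⁻³⁴)(2.998×10⁸)/(317×10⁻⁹) = 6.266×10⁻¹⁹ J.
Incident energy: 0.00210 kJ = 2.10 J.
Photons incident: 2.10 / 6.266×10⁻¹⁹ = 3.351×10¹⁸, i.e. 3.351×10¹⁸/6.022×10²³ = 5.565×10⁻⁶ mol.
Φ = 4.36×10⁻⁶ mol / 5.565×10⁻⁶ mol photons = 0.783.

Φ = 0.783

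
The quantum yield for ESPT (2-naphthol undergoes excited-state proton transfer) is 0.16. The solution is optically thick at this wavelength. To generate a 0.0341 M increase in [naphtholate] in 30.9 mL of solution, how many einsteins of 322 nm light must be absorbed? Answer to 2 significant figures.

0.0066 einstein

Product: (0.0341 M)(0.0309 L) = 0.001054 mol.
Photons that must be absorbed: 0.001054 / 0.16 = 0.006588 mol.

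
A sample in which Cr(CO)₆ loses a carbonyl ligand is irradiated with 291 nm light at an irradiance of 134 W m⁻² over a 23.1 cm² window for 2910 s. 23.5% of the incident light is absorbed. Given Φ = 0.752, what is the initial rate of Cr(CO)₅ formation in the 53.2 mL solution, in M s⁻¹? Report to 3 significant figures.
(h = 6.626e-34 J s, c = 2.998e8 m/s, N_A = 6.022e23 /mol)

Photon energy at 291 nm: hc/λ = (6.626e-34)(2.998e8)/(291e-9) = 6.826e-19 J.
Energy delivered: (134 W m⁻²)(23.1e-4 m²)(2910 s) = 900.8 J.
Photons incident: 900.8 / 6.826e-19 = 1.320e21, i.e. 1.320e21/6.022e23 = 0.002192 mol.
Photons absorbed: 0.235 × 0.002192 = 5.151e-4 mol.
Product formed: 0.752 × 5.151e-4 = 3.874e-4 mol.
Rate: 3.874e-4 mol / (2910 s × 0.0532 L) = 2.50e-6 M s⁻¹.

2.50e-6 M s⁻¹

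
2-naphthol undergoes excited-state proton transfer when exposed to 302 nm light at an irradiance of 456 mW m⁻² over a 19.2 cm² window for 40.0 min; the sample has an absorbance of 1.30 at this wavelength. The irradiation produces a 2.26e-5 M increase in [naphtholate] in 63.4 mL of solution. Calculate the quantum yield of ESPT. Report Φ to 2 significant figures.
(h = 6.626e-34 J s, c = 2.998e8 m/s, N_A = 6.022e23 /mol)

Product: (2.26e-5 M)(0.0634 L) = 1.433e-6 mol.
Photon energy at 302 nm: hc/λ = (6.626e-34)(2.998e8)/(302e-9) = 6.578e-19 J.
Energy delivered: (456 mW m⁻²)(19.2e-4 m²)(2400 s) = 2.101 J.
Photons incident: 2.101 / 6.578e-19 = 3.194e18, i.e. 3.194e18/6.022e23 = 5.304e-6 mol.
Fraction absorbed: 1 − 10^(−1.30) = 0.9499.
Photons absorbed: 0.9499 × 5.304e-6 = 5.038e-6 mol.
Φ = 1.433e-6 mol / 5.038e-6 mol photons = 0.28.

Φ = 0.28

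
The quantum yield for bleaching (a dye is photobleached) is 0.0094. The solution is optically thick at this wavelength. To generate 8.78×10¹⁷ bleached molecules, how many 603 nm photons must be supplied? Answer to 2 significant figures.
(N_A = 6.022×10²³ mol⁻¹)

Product: 8.78×10¹⁷ / 6.022×10²³ = 1.458×10⁻⁶ mol.
Photons that must be absorbed: 1.458×10⁻⁶ / 0.0094 = 1.551×10⁻⁴ mol.
Photon count: 1.551×10⁻⁴ × 6.022×10²³ = 9.3×10¹⁹.

9.3×10¹⁹ photons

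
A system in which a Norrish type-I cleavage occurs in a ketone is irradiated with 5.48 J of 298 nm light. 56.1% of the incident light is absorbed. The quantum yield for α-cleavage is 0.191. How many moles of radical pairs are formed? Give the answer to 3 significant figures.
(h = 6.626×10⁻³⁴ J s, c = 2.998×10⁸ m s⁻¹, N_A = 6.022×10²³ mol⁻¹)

1.46×10⁻⁶ mol

Photon energy at 298 nm: hc/λ = (6.626×10⁻³⁴)(2.998×10⁸)/(298×10⁻⁹) = 6.666×10⁻¹⁹ J.
Photons incident: 5.48 / 6.666×10⁻¹⁹ = 8.221×10¹⁸, i.e. 8.221×10¹⁸/6.022×10²³ = 1.365×10⁻⁵ mol.
Photons absorbed: 0.561 × 1.365×10⁻⁵ = 7.658×10⁻⁶ mol.
Product: Φ × n_abs = 0.191 × 7.658×10⁻⁶ = 1.463×10⁻⁶ mol.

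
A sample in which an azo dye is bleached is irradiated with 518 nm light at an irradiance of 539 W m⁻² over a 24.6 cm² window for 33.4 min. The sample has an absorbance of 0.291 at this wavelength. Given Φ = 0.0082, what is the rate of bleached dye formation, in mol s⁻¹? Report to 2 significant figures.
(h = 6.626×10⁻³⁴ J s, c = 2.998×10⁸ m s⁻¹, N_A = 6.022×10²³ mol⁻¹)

2.3×10⁻⁸ mol s⁻¹

Photon energy at 518 nm: hc/λ = (6.626×10⁻³⁴)(2.998×10⁸)/(518×10⁻⁹) = 3.835×10⁻¹⁹ J.
Energy delivered: (539 W m⁻²)(24.6×10⁻⁴ m²)(2004 s) = 2657 J.
Photons incident: 2657 / 3.835×10⁻¹⁹ = 6.928×10²¹, i.e. 6.928×10²¹/6.022×10²³ = 0.01150 mol.
Fraction absorbed: 1 − 10^(−0.291) = 0.4883.
Photons absorbed: 0.4883 × 0.01150 = 0.005615 mol.
Product formed: 0.0082 × 0.005615 = 4.604×10⁻⁵ mol.
Rate: 4.604×10⁻⁵ / 2004 s = 2.3×10⁻⁸ mol s⁻¹.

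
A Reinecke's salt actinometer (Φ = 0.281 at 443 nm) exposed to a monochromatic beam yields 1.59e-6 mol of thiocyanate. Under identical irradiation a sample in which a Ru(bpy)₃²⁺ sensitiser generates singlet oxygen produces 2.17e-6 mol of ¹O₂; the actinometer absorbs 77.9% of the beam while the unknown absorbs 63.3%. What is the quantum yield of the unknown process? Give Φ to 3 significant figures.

Φ = 0.472

Photons absorbed by the actinometer: 1.59e-6 / 0.281 = 5.658e-6 mol.
Incident flux: 5.658e-6 / 0.779 = 7.263e-6 einstein.
Absorbed by unknown: 0.633 × 7.263e-6 = 4.597e-6 mol.
Φ(unknown) = 2.17e-6 / 4.597e-6 = 0.472.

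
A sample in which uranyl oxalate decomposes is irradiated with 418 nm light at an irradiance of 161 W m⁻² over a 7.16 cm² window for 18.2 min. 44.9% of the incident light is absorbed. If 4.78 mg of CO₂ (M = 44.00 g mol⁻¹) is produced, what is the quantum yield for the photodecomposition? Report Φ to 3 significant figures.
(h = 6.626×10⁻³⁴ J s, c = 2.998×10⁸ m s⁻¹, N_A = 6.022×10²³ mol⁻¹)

Φ = 0.550

Product: 4.78 mg / 44.00 g mol⁻¹ = 1.086×10⁻⁴ mol.
Photon energy at 418 nm: hc/λ = (6.626×10⁻³⁴)(2.998×10⁸)/(418×10⁻⁹) = 4.752×10⁻¹⁹ J.
Energy delivered: (161 W m⁻²)(7.16×10⁻⁴ m²)(1092 s) = 125.9 J.
Photons incident: 125.9 / 4.752×10⁻¹⁹ = 2.649×10²⁰, i.e. 2.649×10²⁰/6.022×10²³ = 4.399×10⁻⁴ mol.
Photons absorbed: 0.449 × 4.399×10⁻⁴ = 1.975×10⁻⁴ mol.
Φ = 1.086×10⁻⁴ mol / 1.975×10⁻⁴ mol photons = 0.550.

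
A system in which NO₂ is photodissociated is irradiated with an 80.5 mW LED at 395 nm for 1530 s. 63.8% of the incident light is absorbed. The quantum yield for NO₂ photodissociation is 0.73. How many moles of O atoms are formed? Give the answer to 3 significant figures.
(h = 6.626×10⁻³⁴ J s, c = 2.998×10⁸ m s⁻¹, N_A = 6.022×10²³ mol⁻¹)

Photon energy at 395 nm: hc/λ = (6.626×10⁻³⁴)(2.998×10⁸)/(395×10⁻⁹) = 5.029×10⁻¹⁹ J.
Energy delivered: (80.5 mW)(1530 s) = 123.2 J.
Photons incident: 123.2 / 5.029×10⁻¹⁹ = 2.450×10²⁰, i.e. 2.450×10²⁰/6.022×10²³ = 4.068×10⁻⁴ mol.
Photons absorbed: 0.638 × 4.068×10⁻⁴ = 2.595×10⁻⁴ mol.
Product: Φ × n_abs = 0.73 × 2.595×10⁻⁴ = 1.894×10⁻⁴ mol.

1.89×10⁻⁴ mol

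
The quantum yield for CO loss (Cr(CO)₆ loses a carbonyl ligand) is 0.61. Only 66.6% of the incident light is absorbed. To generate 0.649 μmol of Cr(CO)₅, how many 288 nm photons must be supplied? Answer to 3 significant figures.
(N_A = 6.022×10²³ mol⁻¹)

Product: 0.649 μmol = 6.49×10⁻⁷ mol.
Photons that must be absorbed: 6.49×10⁻⁷ / 0.61 = 1.064×10⁻⁶ mol.
Incident photons needed: 1.064×10⁻⁶ / 0.666 = 1.598×10⁻⁶ mol.
Photon count: 1.598×10⁻⁶ × 6.022×10²³ = 9.62×10¹⁷.

9.62×10¹⁷ photons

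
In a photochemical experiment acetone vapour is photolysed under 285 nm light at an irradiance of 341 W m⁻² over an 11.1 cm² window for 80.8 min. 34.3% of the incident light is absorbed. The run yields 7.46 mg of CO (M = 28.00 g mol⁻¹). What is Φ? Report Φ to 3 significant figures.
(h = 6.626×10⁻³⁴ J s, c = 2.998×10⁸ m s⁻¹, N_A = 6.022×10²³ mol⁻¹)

Φ = 0.178

Product: 7.46 mg / 28.00 g mol⁻¹ = 2.664×10⁻⁴ mol.
Photon energy at 285 nm: hc/λ = (6.626×10⁻³⁴)(2.998×10⁸)/(285×10⁻⁹) = 6.970×10⁻¹⁹ J.
Energy delivered: (341 W m⁻²)(11.1×10⁻⁴ m²)(4848 s) = 1835 J.
Photons incident: 1835 / 6.970×10⁻¹⁹ = 2.633×10²¹, i.e. 2.633×10²¹/6.022×10²³ = 0.004372 mol.
Photons absorbed: 0.343 × 0.004372 = 0.001500 mol.
Φ = 2.664×10⁻⁴ mol / 0.001500 mol photons = 0.178.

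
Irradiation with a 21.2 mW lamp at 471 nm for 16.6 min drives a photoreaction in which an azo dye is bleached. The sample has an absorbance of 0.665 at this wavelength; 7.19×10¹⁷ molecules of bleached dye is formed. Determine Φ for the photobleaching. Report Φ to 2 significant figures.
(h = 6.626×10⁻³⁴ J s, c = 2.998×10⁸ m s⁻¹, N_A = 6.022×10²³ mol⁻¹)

Product: 7.19×10¹⁷ / 6.022×10²³ = 1.194×10⁻⁶ mol.
Photon energy at 471 nm: hc/λ = (6.626×10⁻³⁴)(2.998×10⁸)/(471×10⁻⁹) = 4.218×10⁻¹⁹ J.
Energy delivered: (21.2 mW)(996 s) = 21.12 J.
Photons incident: 21.12 / 4.218×10⁻¹⁹ = 5.007×10¹⁹, i.e. 5.007×10¹⁹/6.022×10²³ = 8.315×10⁻⁵ mol.
Fraction absorbed: 1 − 10^(−0.665) = 0.7837.
Photons absorbed: 0.7837 × 8.315×10⁻⁵ = 6.516×10⁻⁵ mol.
Φ = 1.194×10⁻⁶ mol / 6.516×10⁻⁵ mol photons = 0.018.

Φ = 0.018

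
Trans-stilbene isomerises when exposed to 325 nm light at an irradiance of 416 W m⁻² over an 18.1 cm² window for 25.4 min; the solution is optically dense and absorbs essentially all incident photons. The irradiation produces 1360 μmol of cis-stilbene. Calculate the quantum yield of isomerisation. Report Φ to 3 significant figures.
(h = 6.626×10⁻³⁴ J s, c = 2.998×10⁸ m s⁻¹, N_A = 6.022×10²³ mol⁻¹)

Φ = 0.436

Product: 1360 μmol = 0.00136 mol.
Photon energy at 325 nm: hc/λ = (6.626×10⁻³⁴)(2.998×10⁸)/(325×10⁻⁹) = 6.112×10⁻¹⁹ J.
Energy delivered: (416 W m⁻²)(18.1×10⁻⁴ m²)(1524 s) = 1148 J.
Photons incident: 1148 / 6.112×10⁻¹⁹ = 1.878×10²¹, i.e. 1.878×10²¹/6.022×10²³ = 0.003119 mol.
Φ = 0.00136 mol / 0.003119 mol photons = 0.436.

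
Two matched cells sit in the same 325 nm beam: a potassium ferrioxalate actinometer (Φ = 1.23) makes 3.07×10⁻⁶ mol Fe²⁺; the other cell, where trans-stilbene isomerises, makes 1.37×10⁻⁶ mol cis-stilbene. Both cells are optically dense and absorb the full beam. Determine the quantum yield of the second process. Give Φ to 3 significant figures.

Photons absorbed by the actinometer: 3.07×10⁻⁶ / 1.23 = 2.496×10⁻⁶ mol.
Φ(unknown) = 1.37×10⁻⁶ / 2.496×10⁻⁶ = 0.549.

Φ = 0.549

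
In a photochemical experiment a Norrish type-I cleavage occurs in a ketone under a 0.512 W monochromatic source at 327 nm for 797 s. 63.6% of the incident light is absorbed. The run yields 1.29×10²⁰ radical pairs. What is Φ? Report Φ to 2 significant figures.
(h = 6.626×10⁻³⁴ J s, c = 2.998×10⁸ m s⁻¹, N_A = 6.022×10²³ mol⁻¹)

Φ = 0.30

Product: 1.29×10²⁰ / 6.022×10²³ = 2.142×10⁻⁴ mol.
Photon energy at 327 nm: hc/λ = (6.626×10⁻³⁴)(2.998×10⁸)/(327×10⁻⁹) = 6.075×10⁻¹⁹ J.
Energy delivered: (0.512 W)(797 s) = 408.1 J.
Photons incident: 408.1 / 6.075×10⁻¹⁹ = 6.718×10²⁰, i.e. 6.718×10²⁰/6.022×10²³ = 0.001116 mol.
Photons absorbed: 0.636 × 0.001116 = 7.098×10⁻⁴ mol.
Φ = 2.142×10⁻⁴ mol / 7.098×10⁻⁴ mol photons = 0.30.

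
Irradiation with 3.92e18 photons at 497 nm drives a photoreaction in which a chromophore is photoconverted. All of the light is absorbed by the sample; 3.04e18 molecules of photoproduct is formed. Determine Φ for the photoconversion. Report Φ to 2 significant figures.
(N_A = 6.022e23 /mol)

Φ = 0.78

Product: 3.04e18 / 6.022e23 = 5.048e-6 mol.
Moles of photons: 3.92e18 / 6.022e23 = 6.509e-6 mol.
Φ = 5.048e-6 mol / 6.509e-6 mol photons = 0.78.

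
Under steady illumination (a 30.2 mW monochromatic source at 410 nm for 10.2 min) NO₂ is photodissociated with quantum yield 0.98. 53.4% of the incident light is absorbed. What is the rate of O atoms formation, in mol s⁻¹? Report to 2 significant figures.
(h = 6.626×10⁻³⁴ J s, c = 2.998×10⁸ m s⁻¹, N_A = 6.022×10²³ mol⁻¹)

Photon energy at 410 nm: hc/λ = (6.626×10⁻³⁴)(2.998×10⁸)/(410×10⁻⁹) = 4.845×10⁻¹⁹ J.
Energy delivered: (30.2 mW)(612 s) = 18.48 J.
Photons incident: 18.48 / 4.845×10⁻¹⁹ = 3.814×10¹⁹, i.e. 3.814×10¹⁹/6.022×10²³ = 6.333×10⁻⁵ mol.
Photons absorbed: 0.534 × 6.333×10⁻⁵ = 3.382×10⁻⁵ mol.
Product formed: 0.98 × 3.382×10⁻⁵ = 3.314×10⁻⁵ mol.
Rate: 3.314×10⁻⁵ / 612 s = 5.4×10⁻⁸ mol s⁻¹.

5.4×10⁻⁸ mol s⁻¹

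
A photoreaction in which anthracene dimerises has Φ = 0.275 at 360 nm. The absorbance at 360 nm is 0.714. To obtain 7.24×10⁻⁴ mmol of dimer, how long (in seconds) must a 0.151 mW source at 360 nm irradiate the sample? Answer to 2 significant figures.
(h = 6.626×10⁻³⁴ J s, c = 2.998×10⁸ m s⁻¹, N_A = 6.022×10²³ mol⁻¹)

Product: 7.24×10⁻⁴ mmol = 7.24×10⁻⁷ mol.
Photons that must be absorbed: 7.24×10⁻⁷ / 0.275 = 2.633×10⁻⁶ mol.
Fraction absorbed: 1 − 10^(−0.714) = 0.8068.
Incident photons needed: 2.633×10⁻⁶ / 0.8068 = 3.264×10⁻⁶ mol.
Photon energy: hc/λ = 5.518×10⁻¹⁹ J; per mole, 3.323×10⁵ J mol⁻¹.
Energy required: 3.264×10⁻⁶ × 3.323×10⁵ = 1.085 J.
Time: 1.085 J / 0.000151 W = 7200 s.

t ≈ 7200 s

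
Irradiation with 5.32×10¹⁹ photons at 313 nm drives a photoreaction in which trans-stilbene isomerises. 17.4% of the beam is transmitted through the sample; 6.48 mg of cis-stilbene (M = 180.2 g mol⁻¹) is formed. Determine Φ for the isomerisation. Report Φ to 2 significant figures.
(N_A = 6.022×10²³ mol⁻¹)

Φ = 0.49

Product: 6.48 mg / 180.2 g mol⁻¹ = 3.596×10⁻⁵ mol.
Moles of photons: 5.32×10¹⁹ / 6.022×10²³ = 8.834×10⁻⁵ mol.
Fraction absorbed: 1 − 17.4/100 = 0.8260.
Photons absorbed: 0.8260 × 8.834×10⁻⁵ = 7.297×10⁻⁵ mol.
Φ = 3.596×10⁻⁵ mol / 7.297×10⁻⁵ mol photons = 0.49.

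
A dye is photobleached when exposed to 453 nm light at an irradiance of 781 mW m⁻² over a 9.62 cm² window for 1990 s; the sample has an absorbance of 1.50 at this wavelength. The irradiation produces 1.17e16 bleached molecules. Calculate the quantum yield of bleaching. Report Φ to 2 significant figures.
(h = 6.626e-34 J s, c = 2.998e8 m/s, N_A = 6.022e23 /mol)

Product: 1.17e16 / 6.022e23 = 1.943e-8 mol.
Photon energy at 453 nm: hc/λ = (6.626e-34)(2.998e8)/(453e-9) = 4.385e-19 J.
Energy delivered: (781 mW m⁻²)(9.62e-4 m²)(1990 s) = 1.495 J.
Photons incident: 1.495 / 4.385e-19 = 3.409e18, i.e. 3.409e18/6.022e23 = 5.661e-6 mol.
Fraction absorbed: 1 − 10^(−1.50) = 0.9684.
Photons absorbed: 0.9684 × 5.661e-6 = 5.482e-6 mol.
Φ = 1.943e-8 mol / 5.482e-6 mol photons = 0.0035.

Φ = 0.0035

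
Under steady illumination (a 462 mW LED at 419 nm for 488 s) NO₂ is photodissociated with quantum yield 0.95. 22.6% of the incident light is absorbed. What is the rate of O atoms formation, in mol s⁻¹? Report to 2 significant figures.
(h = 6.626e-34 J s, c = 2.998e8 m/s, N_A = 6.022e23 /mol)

3.5e-7 mol s⁻¹

Photon energy at 419 nm: hc/λ = (6.626e-34)(2.998e8)/(419e-9) = 4.741e-19 J.
Energy delivered: (462 mW)(488 s) = 225.5 J.
Photons incident: 225.5 / 4.741e-19 = 4.756e20, i.e. 4.756e20/6.022e23 = 7.898e-4 mol.
Photons absorbed: 0.226 × 7.898e-4 = 1.785e-4 mol.
Product formed: 0.95 × 1.785e-4 = 1.696e-4 mol.
Rate: 1.696e-4 / 488 s = 3.5e-7 mol s⁻¹.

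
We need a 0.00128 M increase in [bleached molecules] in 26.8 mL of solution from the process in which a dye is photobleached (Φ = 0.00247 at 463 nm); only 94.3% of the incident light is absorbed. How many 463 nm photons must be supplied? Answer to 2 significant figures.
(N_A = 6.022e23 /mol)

Product: (0.00128 M)(0.0268 L) = 3.430e-5 mol.
Photons that must be absorbed: 3.430e-5 / 0.00247 = 0.01389 mol.
Incident photons needed: 0.01389 / 0.943 = 0.01473 mol.
Photon count: 0.01473 × 6.022e23 = 8.9e21.

8.9e21 photons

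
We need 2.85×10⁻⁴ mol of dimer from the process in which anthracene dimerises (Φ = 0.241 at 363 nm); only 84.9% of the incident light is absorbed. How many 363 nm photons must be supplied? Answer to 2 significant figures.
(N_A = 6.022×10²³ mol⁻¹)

8.4×10²⁰ photons

Photons that must be absorbed: 2.85×10⁻⁴ / 0.241 = 0.001183 mol.
Incident photons needed: 0.001183 / 0.849 = 0.001393 mol.
Photon count: 0.001393 × 6.022×10²³ = 8.4×10²⁰.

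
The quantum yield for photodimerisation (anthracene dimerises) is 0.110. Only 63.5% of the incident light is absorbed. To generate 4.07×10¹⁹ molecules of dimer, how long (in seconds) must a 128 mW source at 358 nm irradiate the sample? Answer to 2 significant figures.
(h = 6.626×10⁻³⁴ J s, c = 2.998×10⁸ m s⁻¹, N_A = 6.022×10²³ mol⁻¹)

t ≈ 2500 s

Product: 4.07×10¹⁹ / 6.022×10²³ = 6.759×10⁻⁵ mol.
Photons that must be absorbed: 6.759×10⁻⁵ / 0.110 = 6.145×10⁻⁴ mol.
Incident photons needed: 6.145×10⁻⁴ / 0.635 = 9.677×10⁻⁴ mol.
Photon energy: hc/λ = 5.549×10⁻¹⁹ J; per mole, 3.342×10⁵ J mol⁻¹.
Energy required: 9.677×10⁻⁴ × 3.342×10⁵ = 323.4 J.
Time: 323.4 J / 0.128 W = 2500 s.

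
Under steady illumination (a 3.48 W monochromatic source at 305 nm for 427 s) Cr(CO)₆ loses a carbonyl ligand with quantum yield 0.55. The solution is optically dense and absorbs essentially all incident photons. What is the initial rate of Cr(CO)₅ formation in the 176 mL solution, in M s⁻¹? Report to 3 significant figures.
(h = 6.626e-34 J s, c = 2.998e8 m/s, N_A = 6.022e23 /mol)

Photon energy at 305 nm: hc/λ = (6.626e-34)(2.998e8)/(305e-9) = 6.513e-19 J.
Energy delivered: (3.48 W)(427 s) = 1486 J.
Photons incident: 1486 / 6.513e-19 = 2.282e21, i.e. 2.282e21/6.022e23 = 0.003789 mol.
Product formed: 0.55 × 0.003789 = 0.002084 mol.
Rate: 0.002084 mol / (427 s × 0.176 L) = 2.77e-5 M s⁻¹.

2.77e-5 M s⁻¹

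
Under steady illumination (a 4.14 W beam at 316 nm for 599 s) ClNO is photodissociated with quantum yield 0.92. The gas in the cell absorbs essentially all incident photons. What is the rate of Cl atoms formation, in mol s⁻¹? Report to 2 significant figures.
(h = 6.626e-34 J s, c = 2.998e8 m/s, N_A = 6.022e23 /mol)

Photon energy at 316 nm: hc/λ = (6.626e-34)(2.998e8)/(316e-9) = 6.286e-19 J.
Energy delivered: (4.14 W)(599 s) = 2480 J.
Photons incident: 2480 / 6.286e-19 = 3.945e21, i.e. 3.945e21/6.022e23 = 0.006551 mol.
Product formed: 0.92 × 0.006551 = 0.006027 mol.
Rate: 0.006027 / 599 s = 1.0e-5 mol s⁻¹.

1.0e-5 mol s⁻¹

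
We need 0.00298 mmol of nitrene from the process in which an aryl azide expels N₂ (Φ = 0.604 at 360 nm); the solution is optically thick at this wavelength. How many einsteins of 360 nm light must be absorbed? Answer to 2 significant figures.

4.9e-6 einstein

Product: 0.00298 mmol = 2.98e-6 mol.
Photons that must be absorbed: 2.98e-6 / 0.604 = 4.934e-6 mol.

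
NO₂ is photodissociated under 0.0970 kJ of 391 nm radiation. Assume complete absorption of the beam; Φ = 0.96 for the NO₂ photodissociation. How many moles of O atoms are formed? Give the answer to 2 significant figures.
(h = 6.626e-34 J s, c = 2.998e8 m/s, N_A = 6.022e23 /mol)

Photon energy at 391 nm: hc/λ = (6.626e-34)(2.998e8)/(391e-9) = 5.080e-19 J.
Incident energy: 0.0970 kJ = 97.0 J.
Photons incident: 97.0 / 5.080e-19 = 1.909e20, i.e. 1.909e20/6.022e23 = 3.170e-4 mol.
Product: Φ × n_abs = 0.96 × 3.170e-4 = 3.043e-4 mol.

3.0e-4 mol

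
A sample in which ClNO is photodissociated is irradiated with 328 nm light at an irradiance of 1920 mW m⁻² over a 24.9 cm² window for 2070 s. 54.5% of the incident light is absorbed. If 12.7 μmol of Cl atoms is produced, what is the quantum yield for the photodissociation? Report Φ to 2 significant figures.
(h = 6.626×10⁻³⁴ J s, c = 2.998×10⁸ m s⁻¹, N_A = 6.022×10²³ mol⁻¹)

Product: 12.7 μmol = 1.27×10⁻⁵ mol.
Photon energy at 328 nm: hc/λ = (6.626×10⁻³⁴)(2.998×10⁸)/(328×10⁻⁹) = 6.056×10⁻¹⁹ J.
Energy delivered: (1920 mW m⁻²)(24.9×10⁻⁴ m²)(2070 s) = 9.896 J.
Photons incident: 9.896 / 6.056×10⁻¹⁹ = 1.634×10¹⁹, i.e. 1.634×10¹⁹/6.022×10²³ = 2.713×10⁻⁵ mol.
Photons absorbed: 0.545 × 2.713×10⁻⁵ = 1.479×10⁻⁵ mol.
Φ = 1.27×10⁻⁵ mol / 1.479×10⁻⁵ mol photons = 0.86.

Φ = 0.86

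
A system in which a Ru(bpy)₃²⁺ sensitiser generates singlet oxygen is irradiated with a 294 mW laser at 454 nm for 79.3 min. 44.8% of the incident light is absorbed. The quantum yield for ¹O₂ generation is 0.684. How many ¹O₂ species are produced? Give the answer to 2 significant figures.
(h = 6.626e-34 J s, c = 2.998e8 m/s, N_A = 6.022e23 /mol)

9.8e20 species

Photon energy at 454 nm: hc/λ = (6.626e-34)(2.998e8)/(454e-9) = 4.375e-19 J.
Energy delivered: (294 mW)(4758 s) = 1399 J.
Photons incident: 1399 / 4.375e-19 = 3.198e21, i.e. 3.198e21/6.022e23 = 0.005311 mol.
Photons absorbed: 0.448 × 0.005311 = 0.002379 mol.
Product: Φ × n_abs = 0.684 × 0.002379 = 0.001627 mol.
As a count: 0.001627 × 6.022e23 = 9.8e20.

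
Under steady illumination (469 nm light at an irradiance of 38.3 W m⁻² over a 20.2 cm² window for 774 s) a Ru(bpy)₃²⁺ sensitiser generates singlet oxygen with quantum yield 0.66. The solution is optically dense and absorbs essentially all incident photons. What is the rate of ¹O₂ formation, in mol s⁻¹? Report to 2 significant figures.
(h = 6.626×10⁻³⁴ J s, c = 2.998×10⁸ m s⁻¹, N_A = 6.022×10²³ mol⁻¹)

2.0×10⁻⁷ mol s⁻¹

Photon energy at 469 nm: hc/λ = (6.626×10⁻³⁴)(2.998×10⁸)/(469×10⁻⁹) = 4.236×10⁻¹⁹ J.
Energy delivered: (38.3 W m⁻²)(20.2×10⁻⁴ m²)(774 s) = 59.88 J.
Photons incident: 59.88 / 4.236×10⁻¹⁹ = 1.414×10²⁰, i.e. 1.414×10²⁰/6.022×10²³ = 2.348×10⁻⁴ mol.
Product formed: 0.66 × 2.348×10⁻⁴ = 1.550×10⁻⁴ mol.
Rate: 1.550×10⁻⁴ / 774 s = 2.0×10⁻⁷ mol s⁻¹.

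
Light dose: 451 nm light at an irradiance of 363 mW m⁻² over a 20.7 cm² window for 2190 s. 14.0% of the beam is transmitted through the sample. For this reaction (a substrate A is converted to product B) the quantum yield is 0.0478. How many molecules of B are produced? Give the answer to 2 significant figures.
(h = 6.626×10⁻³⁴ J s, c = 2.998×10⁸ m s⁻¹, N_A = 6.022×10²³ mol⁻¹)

Photon energy at 451 nm: hc/λ = (6.626×10⁻³⁴)(2.998×10⁸)/(451×10⁻⁹) = 4.405×10⁻¹⁹ J.
Energy delivered: (363 mW m⁻²)(20.7×10⁻⁴ m²)(2190 s) = 1.646 J.
Photons incident: 1.646 / 4.405×10⁻¹⁹ = 3.737×10¹⁸, i.e. 3.737×10¹⁸/6.022×10²³ = 6.206×10⁻⁶ mol.
Fraction absorbed: 1 − 14.0/100 = 0.8600.
Photons absorbed: 0.8600 × 6.206×10⁻⁶ = 5.337×10⁻⁶ mol.
Product: Φ × n_abs = 0.0478 × 5.337×10⁻⁶ = 2.551×10⁻⁷ mol.
As a count: 2.551×10⁻⁷ × 6.022×10²³ = 1.5×10¹⁷.

1.5×10¹⁷ molecules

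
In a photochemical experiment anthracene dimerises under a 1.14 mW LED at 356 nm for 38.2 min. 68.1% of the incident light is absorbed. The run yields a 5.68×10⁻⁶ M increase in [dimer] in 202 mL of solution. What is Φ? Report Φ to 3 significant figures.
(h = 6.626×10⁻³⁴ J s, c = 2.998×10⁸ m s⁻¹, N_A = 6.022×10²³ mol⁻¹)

Product: (5.68×10⁻⁶ M)(0.202 L) = 1.147×10⁻⁶ mol.
Photon energy at 356 nm: hc/λ = (6.626×10⁻³⁴)(2.998×10⁸)/(356×10⁻⁹) = 5.580×10⁻¹⁹ J.
Energy delivered: (1.14 mW)(2292 s) = 2.613 J.
Photons incident: 2.613 / 5.580×10⁻¹⁹ = 4.683×10¹⁸, i.e. 4.683×10¹⁸/6.022×10²³ = 7.776×10⁻⁶ mol.
Photons absorbed: 0.681 × 7.776×10⁻⁶ = 5.295×10⁻⁶ mol.
Φ = 1.147×10⁻⁶ mol / 5.295×10⁻⁶ mol photons = 0.217.

Φ = 0.217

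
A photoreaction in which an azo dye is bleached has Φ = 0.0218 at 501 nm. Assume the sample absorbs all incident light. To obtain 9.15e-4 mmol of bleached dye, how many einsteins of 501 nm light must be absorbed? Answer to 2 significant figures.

4.2e-5 einstein

Product: 9.15e-4 mmol = 9.15e-7 mol.
Photons that must be absorbed: 9.15e-7 / 0.0218 = 4.197e-5 mol.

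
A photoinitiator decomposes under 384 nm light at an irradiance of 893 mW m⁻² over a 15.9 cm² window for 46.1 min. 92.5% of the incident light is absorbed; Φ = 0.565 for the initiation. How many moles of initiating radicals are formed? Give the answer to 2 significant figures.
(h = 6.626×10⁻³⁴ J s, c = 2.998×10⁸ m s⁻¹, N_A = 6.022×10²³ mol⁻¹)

Photon energy at 384 nm: hc/λ = (6.626×10⁻³⁴)(2.998×10⁸)/(384×10⁻⁹) = 5.173×10⁻¹⁹ J.
Energy delivered: (893 mW m⁻²)(15.9×10⁻⁴ m²)(2766 s) = 3.927 J.
Photons incident: 3.927 / 5.173×10⁻¹⁹ = 7.591×10¹⁸, i.e. 7.591×10¹⁸/6.022×10²³ = 1.261×10⁻⁵ mol.
Photons absorbed: 0.925 × 1.261×10⁻⁵ = 1.166×10⁻⁵ mol.
Product: Φ × n_abs = 0.565 × 1.166×10⁻⁵ = 6.588×10⁻⁶ mol.

6.6×10⁻⁶ mol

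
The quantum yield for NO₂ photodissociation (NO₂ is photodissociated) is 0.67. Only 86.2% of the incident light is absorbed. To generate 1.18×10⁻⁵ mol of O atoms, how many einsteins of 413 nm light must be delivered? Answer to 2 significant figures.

2.0×10⁻⁵ einstein

Photons that must be absorbed: 1.18×10⁻⁵ / 0.67 = 1.761×10⁻⁵ mol.
Incident photons needed: 1.761×10⁻⁵ / 0.862 = 2.043×10⁻⁵ mol.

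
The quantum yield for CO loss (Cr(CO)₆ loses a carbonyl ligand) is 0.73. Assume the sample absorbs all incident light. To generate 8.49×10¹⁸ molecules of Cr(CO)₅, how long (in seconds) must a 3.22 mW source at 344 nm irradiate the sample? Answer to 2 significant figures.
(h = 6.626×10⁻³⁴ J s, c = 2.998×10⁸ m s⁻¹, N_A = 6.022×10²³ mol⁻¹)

t ≈ 2100 s

Product: 8.49×10¹⁸ / 6.022×10²³ = 1.410×10⁻⁵ mol.
Photons that must be absorbed: 1.410×10⁻⁵ / 0.73 = 1.932×10⁻⁵ mol.
Photon energy: hc/λ = 5.775×10⁻¹⁹ J; per mole, 3.478×10⁵ J mol⁻¹.
Energy required: 1.932×10⁻⁵ × 3.478×10⁵ = 6.719 J.
Time: 6.719 J / 0.00322 W = 2100 s.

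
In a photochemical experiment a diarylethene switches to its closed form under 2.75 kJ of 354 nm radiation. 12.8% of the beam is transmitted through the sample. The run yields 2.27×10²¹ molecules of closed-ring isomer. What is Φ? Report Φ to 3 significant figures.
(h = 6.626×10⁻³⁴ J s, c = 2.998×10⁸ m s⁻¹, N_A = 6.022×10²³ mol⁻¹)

Product: 2.27×10²¹ / 6.022×10²³ = 0.003770 mol.
Photon energy at 354 nm: hc/λ = (6.626×10⁻³⁴)(2.998×10⁸)/(354×10⁻⁹) = 5.612×10⁻¹⁹ J.
Incident energy: 2.75 kJ = 2750 J.
Photons incident: 2750 / 5.612×10⁻¹⁹ = 4.900×10²¹, i.e. 4.900×10²¹/6.022×10²³ = 0.008137 mol.
Fraction absorbed: 1 − 12.8/100 = 0.8720.
Photons absorbed: 0.8720 × 0.008137 = 0.007095 mol.
Φ = 0.003770 mol / 0.007095 mol photons = 0.531.

Φ = 0.531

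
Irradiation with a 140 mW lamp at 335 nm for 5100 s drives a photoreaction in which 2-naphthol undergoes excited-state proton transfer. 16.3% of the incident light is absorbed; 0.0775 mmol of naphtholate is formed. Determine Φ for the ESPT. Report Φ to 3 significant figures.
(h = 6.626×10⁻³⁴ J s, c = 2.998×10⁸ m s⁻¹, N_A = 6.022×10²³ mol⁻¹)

Φ = 0.238

Product: 0.0775 mmol = 7.75×10⁻⁵ mol.
Photon energy at 335 nm: hc/λ = (6.626×10⁻³⁴)(2.998×10⁸)/(335×10⁻⁹) = 5.930×10⁻¹⁹ J.
Energy delivered: (140 mW)(5100 s) = 714.0 J.
Photons incident: 714.0 / 5.930×10⁻¹⁹ = 1.204×10²¹, i.e. 1.204×10²¹/6.022×10²³ = 0.001999 mol.
Photons absorbed: 0.163 × 0.001999 = 3.258×10⁻⁴ mol.
Φ = 7.75×10⁻⁵ mol / 3.258×10⁻⁴ mol photons = 0.238.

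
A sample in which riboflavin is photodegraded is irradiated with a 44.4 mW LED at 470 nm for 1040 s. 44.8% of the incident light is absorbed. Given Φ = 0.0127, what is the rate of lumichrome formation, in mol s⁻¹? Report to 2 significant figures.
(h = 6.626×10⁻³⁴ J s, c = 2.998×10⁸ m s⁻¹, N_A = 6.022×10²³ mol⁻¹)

9.9×10⁻¹⁰ mol s⁻¹

Photon energy at 470 nm: hc/λ = (6.626×10⁻³⁴)(2.998×10⁸)/(470×10⁻⁹) = 4.227×10⁻¹⁹ J.
Energy delivered: (44.4 mW)(1040 s) = 46.18 J.
Photons incident: 46.18 / 4.227×10⁻¹⁹ = 1.093×10²⁰, i.e. 1.093×10²⁰/6.022×10²³ = 1.815×10⁻⁴ mol.
Photons absorbed: 0.448 × 1.815×10⁻⁴ = 8.131×10⁻⁵ mol.
Product formed: 0.0127 × 8.131×10⁻⁵ = 1.033×10⁻⁶ mol.
Rate: 1.033×10⁻⁶ / 1040 s = 9.9×10⁻¹⁰ mol s⁻¹.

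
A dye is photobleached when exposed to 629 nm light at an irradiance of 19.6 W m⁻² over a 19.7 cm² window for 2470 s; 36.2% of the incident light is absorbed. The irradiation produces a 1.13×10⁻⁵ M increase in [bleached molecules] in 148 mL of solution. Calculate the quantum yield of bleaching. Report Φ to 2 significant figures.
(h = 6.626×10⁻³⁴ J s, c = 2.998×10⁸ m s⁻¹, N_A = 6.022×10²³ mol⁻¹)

Φ = 0.0092

Product: (1.13×10⁻⁵ M)(0.148 L) = 1.672×10⁻⁶ mol.
Photon energy at 629 nm: hc/λ = (6.626×10⁻³⁴)(2.998×10⁸)/(629×10⁻⁹) = 3.158×10⁻¹⁹ J.
Energy delivered: (19.6 W m⁻²)(19.7×10⁻⁴ m²)(2470 s) = 95.37 J.
Photons incident: 95.37 / 3.158×10⁻¹⁹ = 3.020×10²⁰, i.e. 3.020×10²⁰/6.022×10²³ = 5.015×10⁻⁴ mol.
Photons absorbed: 0.362 × 5.015×10⁻⁴ = 1.815×10⁻⁴ mol.
Φ = 1.672×10⁻⁶ mol / 1.815×10⁻⁴ mol photons = 0.0092.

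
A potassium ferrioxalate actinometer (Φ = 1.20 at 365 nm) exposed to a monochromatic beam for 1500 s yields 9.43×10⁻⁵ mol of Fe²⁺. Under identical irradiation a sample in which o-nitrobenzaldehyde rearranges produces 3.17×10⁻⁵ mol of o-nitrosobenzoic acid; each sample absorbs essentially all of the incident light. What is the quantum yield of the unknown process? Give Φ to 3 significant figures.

Photons absorbed by the actinometer: 9.43×10⁻⁵ / 1.20 = 7.858×10⁻⁵ mol.
Φ(unknown) = 3.17×10⁻⁵ / 7.858×10⁻⁵ = 0.403.

Φ = 0.403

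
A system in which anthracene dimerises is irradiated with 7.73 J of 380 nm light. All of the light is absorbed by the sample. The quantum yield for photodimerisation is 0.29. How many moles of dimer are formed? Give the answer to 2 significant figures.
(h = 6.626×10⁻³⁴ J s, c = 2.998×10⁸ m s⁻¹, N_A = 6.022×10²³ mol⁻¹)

7.1×10⁻⁶ mol

Photon energy at 380 nm: hc/λ = (6.626×10⁻³⁴)(2.998×10⁸)/(380×10⁻⁹) = 5.228×10⁻¹⁹ J.
Photons incident: 7.73 / 5.228×10⁻¹⁹ = 1.479×10¹⁹, i.e. 1.479×10¹⁹/6.022×10²³ = 2.456×10⁻⁵ mol.
Product: Φ × n_abs = 0.29 × 2.456×10⁻⁵ = 7.122×10⁻⁶ mol.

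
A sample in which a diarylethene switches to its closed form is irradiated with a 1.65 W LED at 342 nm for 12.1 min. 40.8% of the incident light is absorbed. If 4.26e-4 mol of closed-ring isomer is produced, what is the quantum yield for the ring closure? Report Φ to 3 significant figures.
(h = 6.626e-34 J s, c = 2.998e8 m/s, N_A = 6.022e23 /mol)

Photon energy at 342 nm: hc/λ = (6.626e-34)(2.998e8)/(342e-9) = 5.808e-19 J.
Energy delivered: (1.65 W)(726 s) = 1198 J.
Photons incident: 1198 / 5.808e-19 = 2.063e21, i.e. 2.063e21/6.022e23 = 0.003426 mol.
Photons absorbed: 0.408 × 0.003426 = 0.001398 mol.
Φ = 4.26e-4 mol / 0.001398 mol photons = 0.305.

Φ = 0.305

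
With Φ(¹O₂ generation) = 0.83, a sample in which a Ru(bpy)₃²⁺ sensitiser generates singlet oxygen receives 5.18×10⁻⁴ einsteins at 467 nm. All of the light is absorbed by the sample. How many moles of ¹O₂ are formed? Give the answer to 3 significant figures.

4.30×10⁻⁴ mol

Product: Φ × n_abs = 0.83 × 5.18×10⁻⁴ = 4.299×10⁻⁴ mol.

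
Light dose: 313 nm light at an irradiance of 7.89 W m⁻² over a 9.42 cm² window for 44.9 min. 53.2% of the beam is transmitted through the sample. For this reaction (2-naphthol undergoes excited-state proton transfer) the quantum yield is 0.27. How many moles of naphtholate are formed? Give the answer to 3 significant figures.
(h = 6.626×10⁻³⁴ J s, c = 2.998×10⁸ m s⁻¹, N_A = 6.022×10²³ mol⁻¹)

Photon energy at 313 nm: hc/λ = (6.626×10⁻³⁴)(2.998×10⁸)/(313×10⁻⁹) = 6.347×10⁻¹⁹ J.
Energy delivered: (7.89 W m⁻²)(9.42×10⁻⁴ m²)(2694 s) = 20.02 J.
Photons incident: 20.02 / 6.347×10⁻¹⁹ = 3.154×10¹⁹, i.e. 3.154×10¹⁹/6.022×10²³ = 5.237×10⁻⁵ mol.
Fraction absorbed: 1 − 53.2/100 = 0.4680.
Photons absorbed: 0.4680 × 5.237×10⁻⁵ = 2.451×10⁻⁵ mol.
Product: Φ × n_abs = 0.27 × 2.451×10⁻⁵ = 6.618×10⁻⁶ mol.

6.62×10⁻⁶ mol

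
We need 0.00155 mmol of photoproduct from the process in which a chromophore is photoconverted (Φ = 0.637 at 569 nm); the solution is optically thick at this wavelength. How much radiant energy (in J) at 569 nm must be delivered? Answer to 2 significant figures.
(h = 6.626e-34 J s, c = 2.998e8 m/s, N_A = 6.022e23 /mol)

Product: 0.00155 mmol = 1.55e-6 mol.
Photons that must be absorbed: 1.55e-6 / 0.637 = 2.433e-6 mol.
Photon energy: hc/λ = 3.491e-19 J; per mole, 2.102e5 J mol⁻¹.
Energy required: 2.433e-6 × 2.102e5 = 0.51 J.

0.51 J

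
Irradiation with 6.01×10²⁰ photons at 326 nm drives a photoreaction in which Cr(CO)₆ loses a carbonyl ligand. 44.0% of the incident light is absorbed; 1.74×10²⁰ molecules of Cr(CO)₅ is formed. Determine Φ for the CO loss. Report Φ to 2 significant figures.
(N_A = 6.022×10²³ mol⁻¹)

Φ = 0.66

Product: 1.74×10²⁰ / 6.022×10²³ = 2.889×10⁻⁴ mol.
Moles of photons: 6.01×10²⁰ / 6.022×10²³ = 9.980×10⁻⁴ mol.
Photons absorbed: 0.440 × 9.980×10⁻⁴ = 4.391×10⁻⁴ mol.
Φ = 2.889×10⁻⁴ mol / 4.391×10⁻⁴ mol photons = 0.66.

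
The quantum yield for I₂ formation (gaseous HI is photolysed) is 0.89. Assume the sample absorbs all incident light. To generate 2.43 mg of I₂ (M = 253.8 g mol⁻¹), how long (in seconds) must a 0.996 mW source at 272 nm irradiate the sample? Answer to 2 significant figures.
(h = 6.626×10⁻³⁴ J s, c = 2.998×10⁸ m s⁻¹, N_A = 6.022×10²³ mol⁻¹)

Product: 2.43 mg / 253.8 g mol⁻¹ = 9.574×10⁻⁶ mol.
Photons that must be absorbed: 9.574×10⁻⁶ / 0.89 = 1.076×10⁻⁵ mol.
Photon energy: hc/λ = 7.303×10⁻¹⁹ J; per mole, 4.398×10⁵ J mol⁻¹.
Energy required: 1.076×10⁻⁵ × 4.398×10⁵ = 4.732 J.
Time: 4.732 J / 0.000996 W = 4800 s.

t ≈ 4800 s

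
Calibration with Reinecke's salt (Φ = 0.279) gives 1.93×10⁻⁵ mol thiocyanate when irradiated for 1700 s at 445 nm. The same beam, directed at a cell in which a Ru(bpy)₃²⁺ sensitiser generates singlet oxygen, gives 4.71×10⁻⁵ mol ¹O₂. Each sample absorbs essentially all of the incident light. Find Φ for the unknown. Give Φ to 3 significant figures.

Photons absorbed by the actinometer: 1.93×10⁻⁵ / 0.279 = 6.918×10⁻⁵ mol.
Φ(unknown) = 4.71×10⁻⁵ / 6.918×10⁻⁵ = 0.681.

Φ = 0.681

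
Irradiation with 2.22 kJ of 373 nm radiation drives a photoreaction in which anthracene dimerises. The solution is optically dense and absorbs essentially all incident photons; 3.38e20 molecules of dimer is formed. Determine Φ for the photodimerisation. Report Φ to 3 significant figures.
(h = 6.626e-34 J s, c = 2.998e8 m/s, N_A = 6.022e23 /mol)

Φ = 0.0811

Product: 3.38e20 / 6.022e23 = 5.613e-4 mol.
Photon energy at 373 nm: hc/λ = (6.626e-34)(2.998e8)/(373e-9) = 5.326e-19 J.
Incident energy: 2.22 kJ = 2220 J.
Photons incident: 2220 / 5.326e-19 = 4.168e21, i.e. 4.168e21/6.022e23 = 0.006921 mol.
Φ = 5.613e-4 mol / 0.006921 mol photons = 0.0811.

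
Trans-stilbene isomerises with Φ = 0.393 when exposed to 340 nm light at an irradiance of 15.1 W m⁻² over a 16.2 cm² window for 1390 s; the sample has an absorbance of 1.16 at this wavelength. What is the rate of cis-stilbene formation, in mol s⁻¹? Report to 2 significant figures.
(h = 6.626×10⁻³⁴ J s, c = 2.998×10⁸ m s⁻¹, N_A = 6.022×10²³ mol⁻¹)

Photon energy at 340 nm: hc/λ = (6.626×10⁻³⁴)(2.998×10⁸)/(340×10⁻⁹) = 5.843×10⁻¹⁹ J.
Energy delivered: (15.1 W m⁻²)(16.2×10⁻⁴ m²)(1390 s) = 34.00 J.
Photons incident: 34.00 / 5.843×10⁻¹⁹ = 5.819×10¹⁹, i.e. 5.819×10¹⁹/6.022×10²³ = 9.663×10⁻⁵ mol.
Fraction absorbed: 1 − 10^(−1.16) = 0.9308.
Photons absorbed: 0.9308 × 9.663×10⁻⁵ = 8.994×10⁻⁵ mol.
Product formed: 0.393 × 8.994×10⁻⁵ = 3.535×10⁻⁵ mol.
Rate: 3.535×10⁻⁵ / 1390 s = 2.5×10⁻⁸ mol s⁻¹.

2.5×10⁻⁸ mol s⁻¹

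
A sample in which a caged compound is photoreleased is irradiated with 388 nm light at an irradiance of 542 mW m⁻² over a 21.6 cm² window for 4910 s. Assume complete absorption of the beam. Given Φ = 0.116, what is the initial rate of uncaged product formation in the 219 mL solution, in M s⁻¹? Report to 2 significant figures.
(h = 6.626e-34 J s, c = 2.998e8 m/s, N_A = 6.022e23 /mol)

Photon energy at 388 nm: hc/λ = (6.626e-34)(2.998e8)/(388e-9) = 5.120e-19 J.
Energy delivered: (542 mW m⁻²)(21.6e-4 m²)(4910 s) = 5.748 J.
Photons incident: 5.748 / 5.120e-19 = 1.123e19, i.e. 1.123e19/6.022e23 = 1.865e-5 mol.
Product formed: 0.116 × 1.865e-5 = 2.163e-6 mol.
Rate: 2.163e-6 mol / (4910 s × 0.219 L) = 2.0e-9 M s⁻¹.

2.0e-9 M s⁻¹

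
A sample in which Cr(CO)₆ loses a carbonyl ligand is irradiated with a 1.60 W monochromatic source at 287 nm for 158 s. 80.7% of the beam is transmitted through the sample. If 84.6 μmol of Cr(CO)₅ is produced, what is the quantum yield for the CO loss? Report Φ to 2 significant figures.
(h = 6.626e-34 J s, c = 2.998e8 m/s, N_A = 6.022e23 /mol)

Product: 84.6 μmol = 8.46e-5 mol.
Photon energy at 287 nm: hc/λ = (6.626e-34)(2.998e8)/(287e-9) = 6.922e-19 J.
Energy delivered: (1.60 W)(158 s) = 252.8 J.
Photons incident: 252.8 / 6.922e-19 = 3.652e20, i.e. 3.652e20/6.022e23 = 6.064e-4 mol.
Fraction absorbed: 1 − 80.7/100 = 0.1930.
Photons absorbed: 0.1930 × 6.064e-4 = 1.170e-4 mol.
Φ = 8.46e-5 mol / 1.170e-4 mol photons = 0.72.

Φ = 0.72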